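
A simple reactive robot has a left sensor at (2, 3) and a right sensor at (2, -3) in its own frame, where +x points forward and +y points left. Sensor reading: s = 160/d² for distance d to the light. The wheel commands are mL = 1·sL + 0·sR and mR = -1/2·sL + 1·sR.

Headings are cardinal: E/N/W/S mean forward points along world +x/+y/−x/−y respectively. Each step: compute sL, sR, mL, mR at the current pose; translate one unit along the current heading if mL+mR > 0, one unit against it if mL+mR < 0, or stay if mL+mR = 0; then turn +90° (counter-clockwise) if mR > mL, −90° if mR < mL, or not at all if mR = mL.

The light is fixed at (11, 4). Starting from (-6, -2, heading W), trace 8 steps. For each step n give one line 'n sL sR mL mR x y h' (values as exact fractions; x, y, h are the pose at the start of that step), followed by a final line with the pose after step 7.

0 80/221 16/37 80/221 2056/8177 -6 -2 W
1 160/457 160/241 160/457 53840/110137 -7 -2 N
2 10/29 40/101 10/29 655/2929 -7 -1 W
3 160/493 32/53 160/493 11536/26129 -8 -1 N
4 16/49 80/221 16/49 2152/10829 -8 0 W
5 160/533 160/293 160/533 61840/156169 -9 0 N
6 4/13 40/121 4/13 278/1573 -9 1 W
7 160/577 32/65 160/577 13264/37505 -10 1 N
final -10 2 W

n=0: pose=(-6,-2,W); sL=80/221, sR=16/37; mL=80/221, mR=2056/8177; mL+mR=5016/8177 → advance +1; mR−mL=-904/8177 → turn -1·90°
n=1: pose=(-7,-2,N); sL=160/457, sR=160/241; mL=160/457, mR=53840/110137; mL+mR=92400/110137 → advance +1; mR−mL=15280/110137 → turn +1·90°
n=2: pose=(-7,-1,W); sL=10/29, sR=40/101; mL=10/29, mR=655/2929; mL+mR=1665/2929 → advance +1; mR−mL=-355/2929 → turn -1·90°
n=3: pose=(-8,-1,N); sL=160/493, sR=32/53; mL=160/493, mR=11536/26129; mL+mR=20016/26129 → advance +1; mR−mL=3056/26129 → turn +1·90°
n=4: pose=(-8,0,W); sL=16/49, sR=80/221; mL=16/49, mR=2152/10829; mL+mR=5688/10829 → advance +1; mR−mL=-1384/10829 → turn -1·90°
n=5: pose=(-9,0,N); sL=160/533, sR=160/293; mL=160/533, mR=61840/156169; mL+mR=108720/156169 → advance +1; mR−mL=14960/156169 → turn +1·90°
n=6: pose=(-9,1,W); sL=4/13, sR=40/121; mL=4/13, mR=278/1573; mL+mR=762/1573 → advance +1; mR−mL=-206/1573 → turn -1·90°
n=7: pose=(-10,1,N); sL=160/577, sR=32/65; mL=160/577, mR=13264/37505; mL+mR=23664/37505 → advance +1; mR−mL=2864/37505 → turn +1·90°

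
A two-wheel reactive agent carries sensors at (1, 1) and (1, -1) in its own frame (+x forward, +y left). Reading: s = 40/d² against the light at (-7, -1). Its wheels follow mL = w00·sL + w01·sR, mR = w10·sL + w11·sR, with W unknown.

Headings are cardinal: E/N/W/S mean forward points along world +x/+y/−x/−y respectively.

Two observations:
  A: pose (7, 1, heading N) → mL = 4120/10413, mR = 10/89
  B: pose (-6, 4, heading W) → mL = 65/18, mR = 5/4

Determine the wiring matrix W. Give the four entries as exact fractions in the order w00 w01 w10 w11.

obs A: pose=(7,1,N) → sL=20/89, sR=20/117, mL=4120/10413, mR=10/89
obs B: pose=(-6,4,W) → sL=5/2, sR=10/9, mL=65/18, mR=5/4
sensor matrix S = [[20/89, 20/117], [5/2, 10/9]]; det S = -1850/10413
solve [mL_A; mL_B] = S·[w00; w01] and [mR_A; mR_B] = S·[w10; w11]:
  w00 = 1, w01 = 1, w10 = 1/2, w11 = 0

1 1 1/2 0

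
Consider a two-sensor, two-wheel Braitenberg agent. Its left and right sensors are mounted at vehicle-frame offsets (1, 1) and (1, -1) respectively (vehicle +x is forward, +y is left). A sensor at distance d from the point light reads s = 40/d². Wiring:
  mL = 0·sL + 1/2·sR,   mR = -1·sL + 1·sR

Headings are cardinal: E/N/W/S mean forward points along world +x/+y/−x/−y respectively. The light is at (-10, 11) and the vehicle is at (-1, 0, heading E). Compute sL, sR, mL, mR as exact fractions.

left sensor world pos  = (0, 1); dL² = 200
right sensor world pos = (0, -1); dR² = 244
sL = 40/200 = 1/5
sR = 40/244 = 10/61
mL = 0·sL + 1/2·sR = 5/61
mR = -1·sL + 1·sR = -11/305

1/5 10/61 5/61 -11/305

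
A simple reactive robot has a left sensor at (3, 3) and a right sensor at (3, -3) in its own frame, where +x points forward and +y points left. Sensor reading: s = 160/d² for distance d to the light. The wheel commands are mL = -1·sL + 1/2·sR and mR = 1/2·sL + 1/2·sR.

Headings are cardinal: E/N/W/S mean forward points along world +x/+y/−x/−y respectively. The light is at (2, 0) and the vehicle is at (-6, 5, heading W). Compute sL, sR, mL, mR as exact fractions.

32/25 32/37 -784/925 992/925

left sensor world pos  = (-9, 2); dL² = 125
right sensor world pos = (-9, 8); dR² = 185
sL = 160/125 = 32/25
sR = 160/185 = 32/37
mL = -1·sL + 1/2·sR = -784/925
mR = 1/2·sL + 1/2·sR = 992/925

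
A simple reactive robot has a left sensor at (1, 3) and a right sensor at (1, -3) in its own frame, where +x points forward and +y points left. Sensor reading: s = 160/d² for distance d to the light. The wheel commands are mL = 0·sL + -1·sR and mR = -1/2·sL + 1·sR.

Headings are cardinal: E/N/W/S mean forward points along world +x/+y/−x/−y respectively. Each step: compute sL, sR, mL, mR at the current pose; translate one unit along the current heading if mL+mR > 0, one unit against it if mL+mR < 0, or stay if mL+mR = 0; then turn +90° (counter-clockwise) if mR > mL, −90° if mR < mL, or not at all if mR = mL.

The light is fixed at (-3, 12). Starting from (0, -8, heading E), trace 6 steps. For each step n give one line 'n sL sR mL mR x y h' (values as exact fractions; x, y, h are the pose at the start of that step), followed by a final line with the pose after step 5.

0 32/61 32/109 -32/109 208/6649 0 -8 E
1 80/181 80/193 -80/193 6760/34933 -1 -8 N
2 160/577 32/65 -32/65 13264/37505 -1 -9 W
3 4/13 40/121 -40/121 278/1573 0 -9 S
4 32/61 32/109 -32/109 208/6649 0 -8 E
5 80/181 80/193 -80/193 6760/34933 -1 -8 N
final -1 -9 W

n=0: pose=(0,-8,E); sL=32/61, sR=32/109; mL=-32/109, mR=208/6649; mL+mR=-16/61 → advance -1; mR−mL=2160/6649 → turn +1·90°
n=1: pose=(-1,-8,N); sL=80/181, sR=80/193; mL=-80/193, mR=6760/34933; mL+mR=-40/181 → advance -1; mR−mL=21240/34933 → turn +1·90°
n=2: pose=(-1,-9,W); sL=160/577, sR=32/65; mL=-32/65, mR=13264/37505; mL+mR=-80/577 → advance -1; mR−mL=31728/37505 → turn +1·90°
n=3: pose=(0,-9,S); sL=4/13, sR=40/121; mL=-40/121, mR=278/1573; mL+mR=-2/13 → advance -1; mR−mL=798/1573 → turn +1·90°
n=4: pose=(0,-8,E); sL=32/61, sR=32/109; mL=-32/109, mR=208/6649; mL+mR=-16/61 → advance -1; mR−mL=2160/6649 → turn +1·90°
n=5: pose=(-1,-8,N); sL=80/181, sR=80/193; mL=-80/193, mR=6760/34933; mL+mR=-40/181 → advance -1; mR−mL=21240/34933 → turn +1·90°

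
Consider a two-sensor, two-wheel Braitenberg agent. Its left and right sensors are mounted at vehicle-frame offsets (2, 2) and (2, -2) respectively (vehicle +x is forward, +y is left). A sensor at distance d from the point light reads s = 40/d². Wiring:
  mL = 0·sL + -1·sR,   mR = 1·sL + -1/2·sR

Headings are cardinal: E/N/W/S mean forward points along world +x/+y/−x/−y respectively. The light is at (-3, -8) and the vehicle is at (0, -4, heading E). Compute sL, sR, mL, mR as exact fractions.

40/61 40/29 -40/29 -60/1769

left sensor world pos  = (2, -2); dL² = 61
right sensor world pos = (2, -6); dR² = 29
sL = 40/61 = 40/61
sR = 40/29 = 40/29
mL = 0·sL + -1·sR = -40/29
mR = 1·sL + -1/2·sR = -60/1769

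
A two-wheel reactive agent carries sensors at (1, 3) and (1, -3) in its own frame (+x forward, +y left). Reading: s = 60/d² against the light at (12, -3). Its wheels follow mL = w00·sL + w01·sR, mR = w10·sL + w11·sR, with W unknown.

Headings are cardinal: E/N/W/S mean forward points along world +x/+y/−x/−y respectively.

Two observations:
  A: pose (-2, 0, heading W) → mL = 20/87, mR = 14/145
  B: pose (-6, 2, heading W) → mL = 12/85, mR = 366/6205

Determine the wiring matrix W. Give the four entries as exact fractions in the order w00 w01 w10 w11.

obs A: pose=(-2,0,W) → sL=4/15, sR=20/87, mL=20/87, mR=14/145
obs B: pose=(-6,2,W) → sL=12/73, sR=12/85, mL=12/85, mR=366/6205
sensor matrix S = [[4/15, 20/87], [12/73, 12/85]]; det S = -128/899725
solve [mL_A; mL_B] = S·[w00; w01] and [mR_A; mR_B] = S·[w10; w11]:
  w00 = 0, w01 = 1, w10 = -1/2, w11 = 1

0 1 -1/2 1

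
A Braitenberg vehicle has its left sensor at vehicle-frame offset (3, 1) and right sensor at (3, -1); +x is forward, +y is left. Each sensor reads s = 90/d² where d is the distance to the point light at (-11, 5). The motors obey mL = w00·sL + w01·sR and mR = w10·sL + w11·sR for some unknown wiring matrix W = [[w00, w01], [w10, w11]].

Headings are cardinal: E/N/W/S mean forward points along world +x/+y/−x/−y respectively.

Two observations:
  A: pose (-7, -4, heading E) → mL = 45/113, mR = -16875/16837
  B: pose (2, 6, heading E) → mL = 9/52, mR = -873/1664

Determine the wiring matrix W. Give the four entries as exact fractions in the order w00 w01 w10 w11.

obs A: pose=(-7,-4,E) → sL=90/113, sR=90/149, mL=45/113, mR=-16875/16837
obs B: pose=(2,6,E) → sL=9/26, sR=45/128, mL=9/52, mR=-873/1664
sensor matrix S = [[90/113, 90/149], [9/26, 45/128]]; det S = 993465/14008384
solve [mL_A; mL_B] = S·[w00; w01] and [mR_A; mR_B] = S·[w10; w11]:
  w00 = 1/2, w01 = 0, w10 = -1/2, w11 = -1

1/2 0 -1/2 -1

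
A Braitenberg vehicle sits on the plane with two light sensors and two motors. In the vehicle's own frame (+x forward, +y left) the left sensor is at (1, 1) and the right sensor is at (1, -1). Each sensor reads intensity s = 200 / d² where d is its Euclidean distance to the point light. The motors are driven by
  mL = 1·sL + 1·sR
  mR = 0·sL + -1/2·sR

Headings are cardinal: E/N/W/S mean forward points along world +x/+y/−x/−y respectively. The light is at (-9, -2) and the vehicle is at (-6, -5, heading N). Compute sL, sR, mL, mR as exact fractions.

left sensor world pos  = (-7, -4); dL² = 8
right sensor world pos = (-5, -4); dR² = 20
sL = 200/8 = 25
sR = 200/20 = 10
mL = 1·sL + 1·sR = 35
mR = 0·sL + -1/2·sR = -5

25 10 35 -5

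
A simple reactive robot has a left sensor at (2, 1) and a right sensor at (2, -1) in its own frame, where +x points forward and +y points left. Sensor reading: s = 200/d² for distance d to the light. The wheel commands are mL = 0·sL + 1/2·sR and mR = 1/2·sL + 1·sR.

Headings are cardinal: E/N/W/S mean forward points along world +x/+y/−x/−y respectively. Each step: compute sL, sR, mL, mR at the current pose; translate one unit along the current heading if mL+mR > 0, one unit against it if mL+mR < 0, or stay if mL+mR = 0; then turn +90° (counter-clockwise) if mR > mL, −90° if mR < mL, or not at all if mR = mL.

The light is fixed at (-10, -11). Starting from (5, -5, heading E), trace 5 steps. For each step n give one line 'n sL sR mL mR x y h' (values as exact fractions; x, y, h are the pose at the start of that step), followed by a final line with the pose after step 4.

n=0: pose=(5,-5,E); sL=100/169, sR=100/157; mL=50/157, mR=24750/26533; mL+mR=33200/26533 → advance +1; mR−mL=16300/26533 → turn +1·90°
n=1: pose=(6,-5,N); sL=200/289, sR=200/353; mL=100/353, mR=93100/102017; mL+mR=122000/102017 → advance +1; mR−mL=64200/102017 → turn +1·90°
n=2: pose=(6,-4,W); sL=25/29, sR=10/13; mL=5/13, mR=905/754; mL+mR=1195/754 → advance +1; mR−mL=615/754 → turn +1·90°
n=3: pose=(5,-4,S); sL=200/281, sR=200/221; mL=100/221, mR=78300/62101; mL+mR=106400/62101 → advance +1; mR−mL=50200/62101 → turn +1·90°
n=4: pose=(5,-5,E); sL=100/169, sR=100/157; mL=50/157, mR=24750/26533; mL+mR=33200/26533 → advance +1; mR−mL=16300/26533 → turn +1·90°

0 100/169 100/157 50/157 24750/26533 5 -5 E
1 200/289 200/353 100/353 93100/102017 6 -5 N
2 25/29 10/13 5/13 905/754 6 -4 W
3 200/281 200/221 100/221 78300/62101 5 -4 S
4 100/169 100/157 50/157 24750/26533 5 -5 E
final 6 -5 N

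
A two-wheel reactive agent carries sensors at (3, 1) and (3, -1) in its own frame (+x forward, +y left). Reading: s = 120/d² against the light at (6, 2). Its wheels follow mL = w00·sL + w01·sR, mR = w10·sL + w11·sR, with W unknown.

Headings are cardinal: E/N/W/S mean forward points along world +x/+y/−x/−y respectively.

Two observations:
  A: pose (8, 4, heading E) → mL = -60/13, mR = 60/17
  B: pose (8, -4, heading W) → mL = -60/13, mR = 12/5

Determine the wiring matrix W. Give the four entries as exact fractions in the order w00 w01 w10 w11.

0 -1 1 0

obs A: pose=(8,4,E) → sL=60/17, sR=60/13, mL=-60/13, mR=60/17
obs B: pose=(8,-4,W) → sL=12/5, sR=60/13, mL=-60/13, mR=12/5
sensor matrix S = [[60/17, 60/13], [12/5, 60/13]]; det S = 1152/221
solve [mL_A; mL_B] = S·[w00; w01] and [mR_A; mR_B] = S·[w10; w11]:
  w00 = 0, w01 = -1, w10 = 1, w11 = 0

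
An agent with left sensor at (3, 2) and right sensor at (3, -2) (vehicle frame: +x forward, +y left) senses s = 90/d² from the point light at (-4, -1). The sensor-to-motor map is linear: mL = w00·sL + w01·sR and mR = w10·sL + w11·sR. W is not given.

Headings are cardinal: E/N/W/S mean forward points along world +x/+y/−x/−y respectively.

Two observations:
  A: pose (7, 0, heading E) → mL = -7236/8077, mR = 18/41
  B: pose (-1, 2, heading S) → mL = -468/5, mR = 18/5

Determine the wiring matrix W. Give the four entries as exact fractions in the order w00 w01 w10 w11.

obs A: pose=(7,0,E) → sL=18/41, sR=90/197, mL=-7236/8077, mR=18/41
obs B: pose=(-1,2,S) → sL=18/5, sR=90, mL=-468/5, mR=18/5
sensor matrix S = [[18/41, 90/197], [18/5, 90]]; det S = 305856/8077
solve [mL_A; mL_B] = S·[w00; w01] and [mR_A; mR_B] = S·[w10; w11]:
  w00 = -1, w01 = -1, w10 = 1, w11 = 0

-1 -1 1 0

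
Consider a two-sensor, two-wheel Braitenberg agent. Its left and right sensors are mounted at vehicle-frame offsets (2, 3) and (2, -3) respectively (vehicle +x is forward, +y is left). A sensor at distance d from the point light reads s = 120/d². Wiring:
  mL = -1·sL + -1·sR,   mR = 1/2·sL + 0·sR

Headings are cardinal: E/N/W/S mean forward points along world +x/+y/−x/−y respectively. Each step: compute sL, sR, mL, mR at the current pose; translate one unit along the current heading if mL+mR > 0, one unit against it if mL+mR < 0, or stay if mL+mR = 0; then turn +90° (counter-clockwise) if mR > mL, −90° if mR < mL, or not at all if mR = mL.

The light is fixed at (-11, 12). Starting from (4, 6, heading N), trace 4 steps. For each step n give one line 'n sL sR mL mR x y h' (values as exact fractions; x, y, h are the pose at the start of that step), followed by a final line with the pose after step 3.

0 3/4 6/17 -75/68 3/8 4 6 N
1 120/269 24/37 -10896/9953 60/269 4 5 W
2 60/221 12/25 -4152/5525 30/221 5 5 S
3 40/111 8/27 -656/999 20/111 5 6 E
final 4 6 N

n=0: pose=(4,6,N); sL=3/4, sR=6/17; mL=-75/68, mR=3/8; mL+mR=-99/136 → advance -1; mR−mL=201/136 → turn +1·90°
n=1: pose=(4,5,W); sL=120/269, sR=24/37; mL=-10896/9953, mR=60/269; mL+mR=-8676/9953 → advance -1; mR−mL=13116/9953 → turn +1·90°
n=2: pose=(5,5,S); sL=60/221, sR=12/25; mL=-4152/5525, mR=30/221; mL+mR=-3402/5525 → advance -1; mR−mL=4902/5525 → turn +1·90°
n=3: pose=(5,6,E); sL=40/111, sR=8/27; mL=-656/999, mR=20/111; mL+mR=-476/999 → advance -1; mR−mL=836/999 → turn +1·90°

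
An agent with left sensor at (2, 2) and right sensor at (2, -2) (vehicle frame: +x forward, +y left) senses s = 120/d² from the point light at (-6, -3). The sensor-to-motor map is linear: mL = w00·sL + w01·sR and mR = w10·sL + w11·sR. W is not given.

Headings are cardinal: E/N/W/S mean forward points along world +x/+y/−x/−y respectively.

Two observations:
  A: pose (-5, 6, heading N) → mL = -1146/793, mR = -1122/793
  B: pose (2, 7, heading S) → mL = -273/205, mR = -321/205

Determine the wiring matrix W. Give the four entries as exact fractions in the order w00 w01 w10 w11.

-1 -1/2 -1/2 -1

obs A: pose=(-5,6,N) → sL=60/61, sR=12/13, mL=-1146/793, mR=-1122/793
obs B: pose=(2,7,S) → sL=30/41, sR=6/5, mL=-273/205, mR=-321/205
sensor matrix S = [[60/61, 12/13], [30/41, 6/5]]; det S = 16416/32513
solve [mL_A; mL_B] = S·[w00; w01] and [mR_A; mR_B] = S·[w10; w11]:
  w00 = -1, w01 = -1/2, w10 = -1/2, w11 = -1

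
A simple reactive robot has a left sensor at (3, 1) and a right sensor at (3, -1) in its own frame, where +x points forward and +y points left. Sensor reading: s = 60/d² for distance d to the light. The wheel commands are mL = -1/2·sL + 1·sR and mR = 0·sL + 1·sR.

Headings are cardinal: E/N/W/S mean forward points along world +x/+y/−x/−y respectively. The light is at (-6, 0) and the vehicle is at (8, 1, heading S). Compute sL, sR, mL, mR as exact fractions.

left sensor world pos  = (9, -2); dL² = 229
right sensor world pos = (7, -2); dR² = 173
sL = 60/229 = 60/229
sR = 60/173 = 60/173
mL = -1/2·sL + 1·sR = 8550/39617
mR = 0·sL + 1·sR = 60/173

60/229 60/173 8550/39617 60/173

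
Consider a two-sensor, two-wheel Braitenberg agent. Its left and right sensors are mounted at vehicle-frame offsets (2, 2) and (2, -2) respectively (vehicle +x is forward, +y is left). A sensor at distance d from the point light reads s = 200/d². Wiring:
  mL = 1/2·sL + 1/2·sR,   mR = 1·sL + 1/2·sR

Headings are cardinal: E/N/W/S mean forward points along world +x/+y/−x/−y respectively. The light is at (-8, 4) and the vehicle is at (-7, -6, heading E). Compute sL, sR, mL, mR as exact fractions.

left sensor world pos  = (-5, -4); dL² = 73
right sensor world pos = (-5, -8); dR² = 153
sL = 200/73 = 200/73
sR = 200/153 = 200/153
mL = 1/2·sL + 1/2·sR = 22600/11169
mR = 1·sL + 1/2·sR = 37900/11169

200/73 200/153 22600/11169 37900/11169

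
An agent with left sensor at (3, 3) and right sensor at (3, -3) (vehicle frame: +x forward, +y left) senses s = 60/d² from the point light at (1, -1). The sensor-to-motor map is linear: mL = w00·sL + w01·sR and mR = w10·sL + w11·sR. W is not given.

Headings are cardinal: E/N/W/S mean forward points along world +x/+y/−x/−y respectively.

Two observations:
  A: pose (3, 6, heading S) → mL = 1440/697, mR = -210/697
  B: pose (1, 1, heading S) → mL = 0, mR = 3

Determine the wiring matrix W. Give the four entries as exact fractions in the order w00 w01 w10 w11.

obs A: pose=(3,6,S) → sL=60/41, sR=60/17, mL=1440/697, mR=-210/697
obs B: pose=(1,1,S) → sL=6, sR=6, mL=0, mR=3
sensor matrix S = [[60/41, 60/17], [6, 6]]; det S = -8640/697
solve [mL_A; mL_B] = S·[w00; w01] and [mR_A; mR_B] = S·[w10; w11]:
  w00 = -1, w01 = 1, w10 = 1, w11 = -1/2

-1 1 1 -1/2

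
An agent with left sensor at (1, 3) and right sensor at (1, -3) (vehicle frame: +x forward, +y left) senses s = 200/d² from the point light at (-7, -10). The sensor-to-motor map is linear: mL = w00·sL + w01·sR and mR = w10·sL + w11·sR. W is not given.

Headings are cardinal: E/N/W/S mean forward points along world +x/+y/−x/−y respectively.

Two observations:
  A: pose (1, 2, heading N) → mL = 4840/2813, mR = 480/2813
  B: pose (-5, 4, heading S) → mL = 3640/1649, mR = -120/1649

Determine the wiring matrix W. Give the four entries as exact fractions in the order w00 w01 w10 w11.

obs A: pose=(1,2,N) → sL=100/97, sR=20/29, mL=4840/2813, mR=480/2813
obs B: pose=(-5,4,S) → sL=100/97, sR=20/17, mL=3640/1649, mR=-120/1649
sensor matrix S = [[100/97, 20/29], [100/97, 20/17]]; det S = 24000/47821
solve [mL_A; mL_B] = S·[w00; w01] and [mR_A; mR_B] = S·[w10; w11]:
  w00 = 1, w01 = 1, w10 = 1/2, w11 = -1/2

1 1 1/2 -1/2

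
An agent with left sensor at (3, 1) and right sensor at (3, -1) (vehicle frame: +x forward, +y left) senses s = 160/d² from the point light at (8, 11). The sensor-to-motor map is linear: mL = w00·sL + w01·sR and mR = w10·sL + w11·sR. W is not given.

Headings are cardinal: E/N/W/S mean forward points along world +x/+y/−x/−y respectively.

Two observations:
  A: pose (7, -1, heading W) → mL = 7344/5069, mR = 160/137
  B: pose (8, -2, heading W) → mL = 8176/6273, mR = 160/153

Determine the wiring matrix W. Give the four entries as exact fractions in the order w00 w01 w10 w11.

obs A: pose=(7,-1,W) → sL=32/37, sR=160/137, mL=7344/5069, mR=160/137
obs B: pose=(8,-2,W) → sL=32/41, sR=160/153, mL=8176/6273, mR=160/153
sensor matrix S = [[32/37, 160/137], [32/41, 160/153]]; det S = -225280/31797837
solve [mL_A; mL_B] = S·[w00; w01] and [mR_A; mR_B] = S·[w10; w11]:
  w00 = 1, w01 = 1/2, w10 = 0, w11 = 1

1 1/2 0 1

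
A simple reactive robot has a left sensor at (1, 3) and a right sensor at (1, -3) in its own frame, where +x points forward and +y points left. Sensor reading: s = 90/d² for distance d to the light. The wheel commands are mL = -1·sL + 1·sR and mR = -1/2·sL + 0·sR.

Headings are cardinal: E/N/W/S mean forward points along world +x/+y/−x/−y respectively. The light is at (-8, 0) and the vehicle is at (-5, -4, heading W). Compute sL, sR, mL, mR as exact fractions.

left sensor world pos  = (-6, -7); dL² = 53
right sensor world pos = (-6, -1); dR² = 5
sL = 90/53 = 90/53
sR = 90/5 = 18
mL = -1·sL + 1·sR = 864/53
mR = -1/2·sL + 0·sR = -45/53

90/53 18 864/53 -45/53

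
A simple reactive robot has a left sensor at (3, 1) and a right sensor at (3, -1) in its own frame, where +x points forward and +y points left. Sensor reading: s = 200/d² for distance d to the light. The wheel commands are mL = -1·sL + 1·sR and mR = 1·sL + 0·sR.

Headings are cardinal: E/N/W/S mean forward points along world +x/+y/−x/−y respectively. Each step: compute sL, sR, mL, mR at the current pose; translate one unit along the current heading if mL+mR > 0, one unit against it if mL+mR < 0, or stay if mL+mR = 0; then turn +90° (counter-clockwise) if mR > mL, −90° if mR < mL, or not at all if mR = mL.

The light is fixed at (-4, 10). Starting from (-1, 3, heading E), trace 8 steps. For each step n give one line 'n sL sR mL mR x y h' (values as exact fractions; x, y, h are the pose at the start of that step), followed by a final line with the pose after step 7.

0 25/9 2 -7/9 25/9 -1 3 E
1 8 200/41 -128/41 8 0 3 N
2 4 100/13 48/13 4 0 4 W
3 200/97 40/17 480/1649 200/97 -1 4 S
4 25/9 2 -7/9 25/9 -1 3 E
5 8 200/41 -128/41 8 0 3 N
6 4 100/13 48/13 4 0 4 W
7 200/97 40/17 480/1649 200/97 -1 4 S
final -1 3 E

n=0: pose=(-1,3,E); sL=25/9, sR=2; mL=-7/9, mR=25/9; mL+mR=2 → advance +1; mR−mL=32/9 → turn +1·90°
n=1: pose=(0,3,N); sL=8, sR=200/41; mL=-128/41, mR=8; mL+mR=200/41 → advance +1; mR−mL=456/41 → turn +1·90°
n=2: pose=(0,4,W); sL=4, sR=100/13; mL=48/13, mR=4; mL+mR=100/13 → advance +1; mR−mL=4/13 → turn +1·90°
n=3: pose=(-1,4,S); sL=200/97, sR=40/17; mL=480/1649, mR=200/97; mL+mR=40/17 → advance +1; mR−mL=2920/1649 → turn +1·90°
n=4: pose=(-1,3,E); sL=25/9, sR=2; mL=-7/9, mR=25/9; mL+mR=2 → advance +1; mR−mL=32/9 → turn +1·90°
n=5: pose=(0,3,N); sL=8, sR=200/41; mL=-128/41, mR=8; mL+mR=200/41 → advance +1; mR−mL=456/41 → turn +1·90°
n=6: pose=(0,4,W); sL=4, sR=100/13; mL=48/13, mR=4; mL+mR=100/13 → advance +1; mR−mL=4/13 → turn +1·90°
n=7: pose=(-1,4,S); sL=200/97, sR=40/17; mL=480/1649, mR=200/97; mL+mR=40/17 → advance +1; mR−mL=2920/1649 → turn +1·90°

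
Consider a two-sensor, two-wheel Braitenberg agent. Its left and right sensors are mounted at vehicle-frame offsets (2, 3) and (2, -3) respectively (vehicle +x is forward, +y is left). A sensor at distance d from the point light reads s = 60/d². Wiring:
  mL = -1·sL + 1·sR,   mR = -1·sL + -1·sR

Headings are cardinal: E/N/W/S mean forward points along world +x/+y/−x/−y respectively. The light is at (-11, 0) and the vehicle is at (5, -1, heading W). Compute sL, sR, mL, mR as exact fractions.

left sensor world pos  = (3, -4); dL² = 212
right sensor world pos = (3, 2); dR² = 200
sL = 60/212 = 15/53
sR = 60/200 = 3/10
mL = -1·sL + 1·sR = 9/530
mR = -1·sL + -1·sR = -309/530

15/53 3/10 9/530 -309/530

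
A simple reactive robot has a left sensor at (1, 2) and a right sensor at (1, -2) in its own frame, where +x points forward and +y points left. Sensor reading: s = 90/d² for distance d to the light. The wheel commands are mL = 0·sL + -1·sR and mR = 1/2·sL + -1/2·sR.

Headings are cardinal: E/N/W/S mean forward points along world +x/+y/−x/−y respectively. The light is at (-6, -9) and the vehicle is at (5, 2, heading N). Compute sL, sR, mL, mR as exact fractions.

2/5 90/313 -90/313 88/1565

left sensor world pos  = (3, 3); dL² = 225
right sensor world pos = (7, 3); dR² = 313
sL = 90/225 = 2/5
sR = 90/313 = 90/313
mL = 0·sL + -1·sR = -90/313
mR = 1/2·sL + -1/2·sR = 88/1565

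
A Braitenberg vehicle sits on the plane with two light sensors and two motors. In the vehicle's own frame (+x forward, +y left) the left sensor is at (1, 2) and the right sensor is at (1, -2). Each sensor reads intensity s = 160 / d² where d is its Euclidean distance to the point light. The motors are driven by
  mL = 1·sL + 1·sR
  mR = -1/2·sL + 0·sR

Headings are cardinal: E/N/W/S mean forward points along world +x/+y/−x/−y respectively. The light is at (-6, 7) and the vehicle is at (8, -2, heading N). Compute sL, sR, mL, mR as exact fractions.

left sensor world pos  = (6, -1); dL² = 208
right sensor world pos = (10, -1); dR² = 320
sL = 160/208 = 10/13
sR = 160/320 = 1/2
mL = 1·sL + 1·sR = 33/26
mR = -1/2·sL + 0·sR = -5/13

10/13 1/2 33/26 -5/13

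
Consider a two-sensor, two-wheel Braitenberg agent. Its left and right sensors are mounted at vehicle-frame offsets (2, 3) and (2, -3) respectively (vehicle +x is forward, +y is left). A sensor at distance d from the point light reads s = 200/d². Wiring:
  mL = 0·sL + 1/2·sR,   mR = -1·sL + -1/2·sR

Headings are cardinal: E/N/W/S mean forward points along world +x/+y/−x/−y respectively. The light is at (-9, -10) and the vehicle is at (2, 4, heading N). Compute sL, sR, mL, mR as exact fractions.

5/8 50/113 25/113 -765/904

left sensor world pos  = (-1, 6); dL² = 320
right sensor world pos = (5, 6); dR² = 452
sL = 200/320 = 5/8
sR = 200/452 = 50/113
mL = 0·sL + 1/2·sR = 25/113
mR = -1·sL + -1/2·sR = -765/904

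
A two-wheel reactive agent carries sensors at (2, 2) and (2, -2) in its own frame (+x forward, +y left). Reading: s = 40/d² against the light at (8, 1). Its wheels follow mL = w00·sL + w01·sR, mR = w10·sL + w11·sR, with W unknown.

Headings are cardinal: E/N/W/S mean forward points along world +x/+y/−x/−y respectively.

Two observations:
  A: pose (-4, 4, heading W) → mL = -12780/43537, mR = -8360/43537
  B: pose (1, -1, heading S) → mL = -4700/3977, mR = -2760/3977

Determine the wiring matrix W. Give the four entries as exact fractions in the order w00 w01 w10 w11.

-1 -1/2 -1/2 -1/2

obs A: pose=(-4,4,W) → sL=40/197, sR=40/221, mL=-12780/43537, mR=-8360/43537
obs B: pose=(1,-1,S) → sL=40/41, sR=40/97, mL=-4700/3977, mR=-2760/3977
sensor matrix S = [[40/197, 40/221], [40/41, 40/97]]; det S = -16076800/173146649
solve [mL_A; mL_B] = S·[w00; w01] and [mR_A; mR_B] = S·[w10; w11]:
  w00 = -1, w01 = -1/2, w10 = -1/2, w11 = -1/2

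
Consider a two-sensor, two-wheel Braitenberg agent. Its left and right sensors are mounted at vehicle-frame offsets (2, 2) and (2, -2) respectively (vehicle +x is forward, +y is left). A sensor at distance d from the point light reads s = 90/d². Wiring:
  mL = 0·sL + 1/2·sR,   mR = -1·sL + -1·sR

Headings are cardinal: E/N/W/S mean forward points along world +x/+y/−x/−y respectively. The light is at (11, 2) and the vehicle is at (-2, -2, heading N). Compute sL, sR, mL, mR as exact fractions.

90/229 18/25 9/25 -6372/5725

left sensor world pos  = (-4, 0); dL² = 229
right sensor world pos = (0, 0); dR² = 125
sL = 90/229 = 90/229
sR = 90/125 = 18/25
mL = 0·sL + 1/2·sR = 9/25
mR = -1·sL + -1·sR = -6372/5725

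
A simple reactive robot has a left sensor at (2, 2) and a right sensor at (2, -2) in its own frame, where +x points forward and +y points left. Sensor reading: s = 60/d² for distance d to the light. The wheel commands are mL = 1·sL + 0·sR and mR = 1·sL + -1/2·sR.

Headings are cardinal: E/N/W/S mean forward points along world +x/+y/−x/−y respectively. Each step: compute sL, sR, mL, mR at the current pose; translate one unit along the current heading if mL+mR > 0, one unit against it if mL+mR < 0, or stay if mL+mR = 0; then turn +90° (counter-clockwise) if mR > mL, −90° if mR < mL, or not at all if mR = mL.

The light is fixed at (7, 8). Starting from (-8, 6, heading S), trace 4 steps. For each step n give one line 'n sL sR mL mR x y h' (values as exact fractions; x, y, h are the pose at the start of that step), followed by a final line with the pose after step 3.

n=0: pose=(-8,6,S); sL=12/37, sR=12/61; mL=12/37, mR=510/2257; mL+mR=1242/2257 → advance +1; mR−mL=-6/61 → turn -1·90°
n=1: pose=(-8,5,W); sL=30/157, sR=6/29; mL=30/157, mR=399/4553; mL+mR=1269/4553 → advance +1; mR−mL=-3/29 → turn -1·90°
n=2: pose=(-9,5,N); sL=12/65, sR=60/197; mL=12/65, mR=414/12805; mL+mR=2778/12805 → advance +1; mR−mL=-30/197 → turn -1·90°
n=3: pose=(-9,6,E); sL=15/49, sR=15/53; mL=15/49, mR=855/5194; mL+mR=2445/5194 → advance +1; mR−mL=-15/106 → turn -1·90°

0 12/37 12/61 12/37 510/2257 -8 6 S
1 30/157 6/29 30/157 399/4553 -8 5 W
2 12/65 60/197 12/65 414/12805 -9 5 N
3 15/49 15/53 15/49 855/5194 -9 6 E
final -8 6 S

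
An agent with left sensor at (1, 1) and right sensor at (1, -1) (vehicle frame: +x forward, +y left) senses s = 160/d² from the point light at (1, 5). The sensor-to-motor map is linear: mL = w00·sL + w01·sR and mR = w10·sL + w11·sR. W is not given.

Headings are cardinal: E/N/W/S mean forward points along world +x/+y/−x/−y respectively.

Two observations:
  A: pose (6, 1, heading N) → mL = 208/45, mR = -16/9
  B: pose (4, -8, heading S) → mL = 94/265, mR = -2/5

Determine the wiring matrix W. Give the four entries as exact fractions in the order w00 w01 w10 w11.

obs A: pose=(6,1,N) → sL=32/5, sR=32/9, mL=208/45, mR=-16/9
obs B: pose=(4,-8,S) → sL=40/53, sR=4/5, mL=94/265, mR=-2/5
sensor matrix S = [[32/5, 32/9], [40/53, 4/5]]; det S = 29056/11925
solve [mL_A; mL_B] = S·[w00; w01] and [mR_A; mR_B] = S·[w10; w11]:
  w00 = 1, w01 = -1/2, w10 = 0, w11 = -1/2

1 -1/2 0 -1/2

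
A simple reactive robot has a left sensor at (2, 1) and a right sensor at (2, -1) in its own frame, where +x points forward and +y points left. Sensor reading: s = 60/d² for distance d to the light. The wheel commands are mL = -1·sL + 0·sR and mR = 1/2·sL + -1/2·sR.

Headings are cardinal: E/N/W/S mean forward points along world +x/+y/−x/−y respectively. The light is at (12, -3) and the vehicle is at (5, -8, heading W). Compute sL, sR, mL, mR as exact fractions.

left sensor world pos  = (3, -9); dL² = 117
right sensor world pos = (3, -7); dR² = 97
sL = 60/117 = 20/39
sR = 60/97 = 60/97
mL = -1·sL + 0·sR = -20/39
mR = 1/2·sL + -1/2·sR = -200/3783

20/39 60/97 -20/39 -200/3783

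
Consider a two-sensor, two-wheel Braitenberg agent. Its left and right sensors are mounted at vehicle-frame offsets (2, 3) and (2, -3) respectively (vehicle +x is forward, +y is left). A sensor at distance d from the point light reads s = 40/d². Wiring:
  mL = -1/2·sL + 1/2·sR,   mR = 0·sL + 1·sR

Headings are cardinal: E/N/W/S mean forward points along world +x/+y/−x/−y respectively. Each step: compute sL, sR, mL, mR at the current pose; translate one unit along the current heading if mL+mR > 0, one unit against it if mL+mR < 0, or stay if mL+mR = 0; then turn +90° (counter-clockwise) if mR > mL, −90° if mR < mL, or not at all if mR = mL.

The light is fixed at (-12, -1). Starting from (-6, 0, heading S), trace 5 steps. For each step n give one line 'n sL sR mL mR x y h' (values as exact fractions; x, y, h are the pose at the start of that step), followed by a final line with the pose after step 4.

0 20/41 4 72/41 4 -6 0 S
1 40/73 40/73 0 40/73 -6 -1 E
2 2 5/13 -21/26 5/13 -5 -1 N
3 40/41 40/29 240/1189 40/29 -5 -2 W
4 4/9 20/9 8/9 20/9 -6 -2 S
final -6 -3 E

n=0: pose=(-6,0,S); sL=20/41, sR=4; mL=72/41, mR=4; mL+mR=236/41 → advance +1; mR−mL=92/41 → turn +1·90°
n=1: pose=(-6,-1,E); sL=40/73, sR=40/73; mL=0, mR=40/73; mL+mR=40/73 → advance +1; mR−mL=40/73 → turn +1·90°
n=2: pose=(-5,-1,N); sL=2, sR=5/13; mL=-21/26, mR=5/13; mL+mR=-11/26 → advance -1; mR−mL=31/26 → turn +1·90°
n=3: pose=(-5,-2,W); sL=40/41, sR=40/29; mL=240/1189, mR=40/29; mL+mR=1880/1189 → advance +1; mR−mL=1400/1189 → turn +1·90°
n=4: pose=(-6,-2,S); sL=4/9, sR=20/9; mL=8/9, mR=20/9; mL+mR=28/9 → advance +1; mR−mL=4/3 → turn +1·90°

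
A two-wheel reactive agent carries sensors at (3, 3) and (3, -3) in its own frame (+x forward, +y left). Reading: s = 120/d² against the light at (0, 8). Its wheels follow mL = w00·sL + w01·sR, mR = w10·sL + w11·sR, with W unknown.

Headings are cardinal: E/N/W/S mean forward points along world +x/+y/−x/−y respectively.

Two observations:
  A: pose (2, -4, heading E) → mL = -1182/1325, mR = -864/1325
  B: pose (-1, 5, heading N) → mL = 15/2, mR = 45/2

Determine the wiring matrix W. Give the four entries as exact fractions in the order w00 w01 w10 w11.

obs A: pose=(2,-4,E) → sL=60/53, sR=12/25, mL=-1182/1325, mR=-864/1325
obs B: pose=(-1,5,N) → sL=15/2, sR=30, mL=15/2, mR=45/2
sensor matrix S = [[60/53, 12/25], [15/2, 30]]; det S = 8046/265
solve [mL_A; mL_B] = S·[w00; w01] and [mR_A; mR_B] = S·[w10; w11]:
  w00 = -1, w01 = 1/2, w10 = -1, w11 = 1

-1 1/2 -1 1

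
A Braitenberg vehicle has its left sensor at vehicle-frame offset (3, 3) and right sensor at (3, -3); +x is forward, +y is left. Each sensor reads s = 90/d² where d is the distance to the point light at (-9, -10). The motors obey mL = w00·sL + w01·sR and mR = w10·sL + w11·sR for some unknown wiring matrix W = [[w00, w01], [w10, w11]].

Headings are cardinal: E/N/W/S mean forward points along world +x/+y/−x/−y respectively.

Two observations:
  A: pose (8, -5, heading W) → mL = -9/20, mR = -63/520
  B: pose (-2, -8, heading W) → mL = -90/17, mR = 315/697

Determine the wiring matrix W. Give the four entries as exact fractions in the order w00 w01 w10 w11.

-1 0 1/2 -1

obs A: pose=(8,-5,W) → sL=9/20, sR=9/26, mL=-9/20, mR=-63/520
obs B: pose=(-2,-8,W) → sL=90/17, sR=90/41, mL=-90/17, mR=315/697
sensor matrix S = [[9/20, 9/26], [90/17, 90/41]]; det S = -15309/18122
solve [mL_A; mL_B] = S·[w00; w01] and [mR_A; mR_B] = S·[w10; w11]:
  w00 = -1, w01 = 0, w10 = 1/2, w11 = -1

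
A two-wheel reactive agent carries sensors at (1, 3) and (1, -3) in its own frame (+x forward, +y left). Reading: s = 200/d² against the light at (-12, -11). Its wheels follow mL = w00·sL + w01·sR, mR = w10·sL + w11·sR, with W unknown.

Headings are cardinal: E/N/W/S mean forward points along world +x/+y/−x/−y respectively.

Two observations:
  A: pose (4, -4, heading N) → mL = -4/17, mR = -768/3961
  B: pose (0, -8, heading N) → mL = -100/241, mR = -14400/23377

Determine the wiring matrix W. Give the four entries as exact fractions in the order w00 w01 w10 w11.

0 -1/2 -1/2 1/2

obs A: pose=(4,-4,N) → sL=200/233, sR=8/17, mL=-4/17, mR=-768/3961
obs B: pose=(0,-8,N) → sL=200/97, sR=200/241, mL=-100/241, mR=-14400/23377
sensor matrix S = [[200/233, 8/17], [200/97, 200/241]]; det S = -23884800/92596297
solve [mL_A; mL_B] = S·[w00; w01] and [mR_A; mR_B] = S·[w10; w11]:
  w00 = 0, w01 = -1/2, w10 = -1/2, w11 = 1/2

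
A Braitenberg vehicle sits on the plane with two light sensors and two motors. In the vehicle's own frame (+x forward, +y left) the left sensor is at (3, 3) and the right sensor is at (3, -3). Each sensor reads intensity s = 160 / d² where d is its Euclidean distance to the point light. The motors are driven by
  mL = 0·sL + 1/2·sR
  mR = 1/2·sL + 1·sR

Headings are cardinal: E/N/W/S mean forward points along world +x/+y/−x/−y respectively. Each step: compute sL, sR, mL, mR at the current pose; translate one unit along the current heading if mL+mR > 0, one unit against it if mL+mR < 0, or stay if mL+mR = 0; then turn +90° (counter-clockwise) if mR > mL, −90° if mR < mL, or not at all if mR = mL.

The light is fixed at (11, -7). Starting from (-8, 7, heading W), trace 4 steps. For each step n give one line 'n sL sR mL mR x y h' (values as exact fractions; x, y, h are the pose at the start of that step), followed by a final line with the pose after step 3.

n=0: pose=(-8,7,W); sL=32/121, sR=160/773; mL=80/773, mR=31728/93533; mL+mR=41408/93533 → advance +1; mR−mL=22048/93533 → turn +1·90°
n=1: pose=(-9,7,S); sL=16/41, sR=16/65; mL=8/65, mR=1176/2665; mL+mR=1504/2665 → advance +1; mR−mL=848/2665 → turn +1·90°
n=2: pose=(-9,6,E); sL=32/109, sR=160/389; mL=80/389, mR=23664/42401; mL+mR=32384/42401 → advance +1; mR−mL=14944/42401 → turn +1·90°
n=3: pose=(-8,6,N); sL=8/37, sR=5/16; mL=5/32, mR=249/592; mL+mR=683/1184 → advance +1; mR−mL=313/1184 → turn +1·90°

0 32/121 160/773 80/773 31728/93533 -8 7 W
1 16/41 16/65 8/65 1176/2665 -9 7 S
2 32/109 160/389 80/389 23664/42401 -9 6 E
3 8/37 5/16 5/32 249/592 -8 6 N
final -8 7 W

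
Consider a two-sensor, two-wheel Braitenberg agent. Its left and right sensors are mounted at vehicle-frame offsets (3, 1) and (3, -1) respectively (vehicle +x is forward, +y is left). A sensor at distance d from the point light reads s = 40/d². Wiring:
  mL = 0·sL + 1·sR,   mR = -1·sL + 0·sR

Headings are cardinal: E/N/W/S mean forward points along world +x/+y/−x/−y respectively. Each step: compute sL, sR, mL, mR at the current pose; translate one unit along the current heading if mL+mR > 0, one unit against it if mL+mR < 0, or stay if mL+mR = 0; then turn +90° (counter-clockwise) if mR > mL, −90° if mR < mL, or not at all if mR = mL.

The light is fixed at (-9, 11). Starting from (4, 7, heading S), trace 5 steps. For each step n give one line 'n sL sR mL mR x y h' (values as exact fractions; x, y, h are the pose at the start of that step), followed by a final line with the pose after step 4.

0 8/49 40/193 40/193 -8/49 4 7 S
1 5/17 10/29 10/29 -5/17 4 6 W
2 8/25 40/173 40/173 -8/25 3 6 N
3 4/25 20/137 20/137 -4/25 3 5 E
4 8/45 40/181 40/181 -8/45 2 5 S
final 2 4 W

n=0: pose=(4,7,S); sL=8/49, sR=40/193; mL=40/193, mR=-8/49; mL+mR=416/9457 → advance +1; mR−mL=-3504/9457 → turn -1·90°
n=1: pose=(4,6,W); sL=5/17, sR=10/29; mL=10/29, mR=-5/17; mL+mR=25/493 → advance +1; mR−mL=-315/493 → turn -1·90°
n=2: pose=(3,6,N); sL=8/25, sR=40/173; mL=40/173, mR=-8/25; mL+mR=-384/4325 → advance -1; mR−mL=-2384/4325 → turn -1·90°
n=3: pose=(3,5,E); sL=4/25, sR=20/137; mL=20/137, mR=-4/25; mL+mR=-48/3425 → advance -1; mR−mL=-1048/3425 → turn -1·90°
n=4: pose=(2,5,S); sL=8/45, sR=40/181; mL=40/181, mR=-8/45; mL+mR=352/8145 → advance +1; mR−mL=-3248/8145 → turn -1·90°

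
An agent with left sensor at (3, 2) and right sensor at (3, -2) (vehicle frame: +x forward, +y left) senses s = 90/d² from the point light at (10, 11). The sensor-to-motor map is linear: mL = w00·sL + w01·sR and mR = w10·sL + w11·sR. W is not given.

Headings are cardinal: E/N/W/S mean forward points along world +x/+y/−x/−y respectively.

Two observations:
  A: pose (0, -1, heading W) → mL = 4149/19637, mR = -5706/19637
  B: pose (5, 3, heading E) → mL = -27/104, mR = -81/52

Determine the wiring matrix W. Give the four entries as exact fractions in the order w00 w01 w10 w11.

obs A: pose=(0,-1,W) → sL=18/73, sR=90/269, mL=4149/19637, mR=-5706/19637
obs B: pose=(5,3,E) → sL=9/4, sR=45/52, mL=-27/104, mR=-81/52
sensor matrix S = [[18/73, 90/269], [9/4, 45/52]]; det S = -137700/255281
solve [mL_A; mL_B] = S·[w00; w01] and [mR_A; mR_B] = S·[w10; w11]:
  w00 = -1/2, w01 = 1, w10 = -1/2, w11 = -1/2

-1/2 1 -1/2 -1/2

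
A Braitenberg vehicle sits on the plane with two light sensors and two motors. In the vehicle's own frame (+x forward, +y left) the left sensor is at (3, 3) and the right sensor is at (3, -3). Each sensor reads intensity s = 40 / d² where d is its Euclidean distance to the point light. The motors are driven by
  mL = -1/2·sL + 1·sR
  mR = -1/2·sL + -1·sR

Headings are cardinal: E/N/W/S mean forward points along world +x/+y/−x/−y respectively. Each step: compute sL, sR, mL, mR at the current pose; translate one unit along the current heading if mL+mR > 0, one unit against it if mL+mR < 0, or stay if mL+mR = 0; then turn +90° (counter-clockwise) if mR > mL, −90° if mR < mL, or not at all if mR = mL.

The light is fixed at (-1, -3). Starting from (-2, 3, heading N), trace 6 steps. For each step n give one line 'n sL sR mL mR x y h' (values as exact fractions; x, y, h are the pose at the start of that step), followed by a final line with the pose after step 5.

n=0: pose=(-2,3,N); sL=40/97, sR=8/17; mL=436/1649, mR=-1116/1649; mL+mR=-40/97 → advance -1; mR−mL=-16/17 → turn -1·90°
n=1: pose=(-2,2,E); sL=10/17, sR=5; mL=80/17, mR=-90/17; mL+mR=-10/17 → advance -1; mR−mL=-10 → turn -1·90°
n=2: pose=(-3,2,S); sL=8, sR=40/29; mL=-76/29, mR=-156/29; mL+mR=-8 → advance -1; mR−mL=-80/29 → turn -1·90°
n=3: pose=(-3,3,W); sL=20/17, sR=20/53; mL=-190/901, mR=-870/901; mL+mR=-20/17 → advance -1; mR−mL=-40/53 → turn -1·90°
n=4: pose=(-2,3,N); sL=40/97, sR=8/17; mL=436/1649, mR=-1116/1649; mL+mR=-40/97 → advance -1; mR−mL=-16/17 → turn -1·90°
n=5: pose=(-2,2,E); sL=10/17, sR=5; mL=80/17, mR=-90/17; mL+mR=-10/17 → advance -1; mR−mL=-10 → turn -1·90°

0 40/97 8/17 436/1649 -1116/1649 -2 3 N
1 10/17 5 80/17 -90/17 -2 2 E
2 8 40/29 -76/29 -156/29 -3 2 S
3 20/17 20/53 -190/901 -870/901 -3 3 W
4 40/97 8/17 436/1649 -1116/1649 -2 3 N
5 10/17 5 80/17 -90/17 -2 2 E
final -3 2 S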